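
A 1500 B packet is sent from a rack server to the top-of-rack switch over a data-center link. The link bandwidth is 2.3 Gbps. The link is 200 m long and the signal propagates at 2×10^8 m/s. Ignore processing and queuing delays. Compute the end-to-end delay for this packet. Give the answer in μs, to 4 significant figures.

6.217 μs

L = 1500 × 8 = 12000 bits.
Transmission delay = L/R = 12000 / 2300000000 = 5.21739 μs.
Propagation delay = d/s = 200 m / 200000000 m/s = 1 μs.
Total = 6.217 μs.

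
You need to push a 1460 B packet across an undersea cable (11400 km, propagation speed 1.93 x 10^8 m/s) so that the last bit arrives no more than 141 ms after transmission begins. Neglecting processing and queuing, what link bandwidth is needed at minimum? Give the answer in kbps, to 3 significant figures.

L = 11680 bits.
Propagation delay = 11400000 / 193000000 = 59.0674 ms.
Transmission budget = 141 − 59.0674 = 81.9326 ms.
R ≥ L / t_tx = 11680 bits / 0.0819326 s = 143 kbps.

143 kbps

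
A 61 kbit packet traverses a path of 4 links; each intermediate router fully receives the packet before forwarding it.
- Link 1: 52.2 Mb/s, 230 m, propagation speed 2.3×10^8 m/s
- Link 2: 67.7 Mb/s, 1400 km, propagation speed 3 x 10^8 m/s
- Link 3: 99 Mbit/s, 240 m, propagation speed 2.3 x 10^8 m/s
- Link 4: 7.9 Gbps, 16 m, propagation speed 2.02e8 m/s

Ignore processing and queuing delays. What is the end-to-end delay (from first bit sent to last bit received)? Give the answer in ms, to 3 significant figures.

L = 61000 bits.
Transmission delays (L/R per hop): 1.16858, 0.901034, 0.616162, 0.00772152 ms; sum = 2.6935 ms.
Propagation delays (d/s per hop): 0.001, 4.66667, 0.00104348, 7.92079e-05 ms; sum = 4.66879 ms.
End-to-end = 7.36 ms.

7.36 ms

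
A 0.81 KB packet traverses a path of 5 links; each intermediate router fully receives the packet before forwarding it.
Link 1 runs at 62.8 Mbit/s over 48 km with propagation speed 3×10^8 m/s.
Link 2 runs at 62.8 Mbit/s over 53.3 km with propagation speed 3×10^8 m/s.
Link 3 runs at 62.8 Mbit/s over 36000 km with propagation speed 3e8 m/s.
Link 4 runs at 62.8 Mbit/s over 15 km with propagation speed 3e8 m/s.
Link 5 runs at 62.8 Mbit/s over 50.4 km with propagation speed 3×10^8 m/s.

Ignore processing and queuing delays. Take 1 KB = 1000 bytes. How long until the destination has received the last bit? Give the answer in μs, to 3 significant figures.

L = 6480 bits.
Transmission delay per hop = L/R = 6480/62800000 = 103.185 μs; 5 hops → 515.924 μs.
Propagation delays (d/s per hop): 160, 177.667, 120000, 50, 168 μs; sum = 120556 μs.
End-to-end = 121000 μs.

121000 μs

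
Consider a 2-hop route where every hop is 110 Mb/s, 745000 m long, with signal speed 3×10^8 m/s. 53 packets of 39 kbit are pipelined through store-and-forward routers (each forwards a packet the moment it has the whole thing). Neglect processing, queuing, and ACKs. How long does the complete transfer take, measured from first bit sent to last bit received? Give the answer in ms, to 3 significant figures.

24.1 ms

Per-hop transmission t_tx = L/R = 39000/110000000 = 0.354545 ms.
Per-hop propagation t_prop = 745000/300000000 = 2.48333 ms.
Pipeline fill: first packet needs 2·t_tx to clear all hops; remaining 52 packets each add one t_tx.
Total = (2+53-1)·t_tx + 2·t_prop = 54·0.354545 + 2·2.48333 = 24.1 ms.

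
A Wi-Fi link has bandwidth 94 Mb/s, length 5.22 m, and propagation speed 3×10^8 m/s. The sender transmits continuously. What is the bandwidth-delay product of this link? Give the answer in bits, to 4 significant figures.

1.636 bits

Propagation delay = 5.22 / 300000000 = 1.74e-08 s.
BDP = R × t_prop = 94000000 × 1.74e-08 = 1.6356 bits.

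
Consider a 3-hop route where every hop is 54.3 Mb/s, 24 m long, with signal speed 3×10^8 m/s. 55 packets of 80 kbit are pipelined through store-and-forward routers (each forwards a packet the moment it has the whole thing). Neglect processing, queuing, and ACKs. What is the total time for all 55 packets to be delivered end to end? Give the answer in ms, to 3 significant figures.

84.0 ms

Per-hop transmission t_tx = L/R = 80000/54300000 = 1.4733 ms.
Per-hop propagation t_prop = 24/300000000 = 8e-05 ms.
Pipeline fill: first packet needs 3·t_tx to clear all hops; remaining 54 packets each add one t_tx.
Total = (3+55-1)·t_tx + 3·t_prop = 57·1.4733 + 3·8e-05 = 84.0 ms.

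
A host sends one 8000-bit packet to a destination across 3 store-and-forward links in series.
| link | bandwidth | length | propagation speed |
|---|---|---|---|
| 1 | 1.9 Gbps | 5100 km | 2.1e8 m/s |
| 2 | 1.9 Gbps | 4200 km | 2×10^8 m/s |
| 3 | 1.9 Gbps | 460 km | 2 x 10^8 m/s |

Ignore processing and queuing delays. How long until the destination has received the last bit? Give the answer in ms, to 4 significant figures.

47.60 ms

Transmission delay per hop = L/R = 8000/1900000000 = 0.00421053 ms; 3 hops → 0.0126316 ms.
Propagation delays (d/s per hop): 24.2857, 21, 2.3 ms; sum = 47.5857 ms.
End-to-end = 47.60 ms.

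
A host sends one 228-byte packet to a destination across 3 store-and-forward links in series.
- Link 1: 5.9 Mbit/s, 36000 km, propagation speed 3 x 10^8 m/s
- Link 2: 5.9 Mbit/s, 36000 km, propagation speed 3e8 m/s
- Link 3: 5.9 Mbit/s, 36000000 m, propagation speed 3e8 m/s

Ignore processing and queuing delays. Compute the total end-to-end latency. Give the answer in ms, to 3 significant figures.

L = 228 × 8 = 1824 bits.
Transmission delay per hop = L/R = 1824/5900000 = 0.309153 ms; 3 hops → 0.927458 ms.
Propagation delays (d/s per hop): 120, 120, 120 ms; sum = 360 ms.
End-to-end = 361 ms.

361 ms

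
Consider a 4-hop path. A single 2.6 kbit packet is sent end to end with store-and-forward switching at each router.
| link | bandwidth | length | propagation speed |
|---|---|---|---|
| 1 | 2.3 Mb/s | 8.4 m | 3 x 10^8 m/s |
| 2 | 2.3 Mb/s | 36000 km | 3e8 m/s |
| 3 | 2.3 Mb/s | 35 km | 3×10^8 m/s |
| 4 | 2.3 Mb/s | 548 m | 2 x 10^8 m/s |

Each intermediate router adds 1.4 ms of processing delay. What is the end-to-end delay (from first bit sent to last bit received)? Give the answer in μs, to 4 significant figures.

L = 2600 bits.
Transmission delay per hop = L/R = 2600/2300000 = 1130.43 μs; 4 hops → 4521.74 μs.
Propagation delays (d/s per hop): 0.028, 120000, 116.667, 2.74 μs; sum = 120119 μs.
Processing at 3 router(s): 3 × 1.4 ms = 4200 μs.
End-to-end = 128800 μs.

128800 μs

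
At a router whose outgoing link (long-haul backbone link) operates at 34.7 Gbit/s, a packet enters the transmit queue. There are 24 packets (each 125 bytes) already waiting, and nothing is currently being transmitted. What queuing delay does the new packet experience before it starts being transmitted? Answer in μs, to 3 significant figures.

Each queued packet: L/R = 1000/34700000000 = 0.0288184 μs.
24 queued → 0.691643 μs.
Queuing delay = 0.692 μs.

0.692 μs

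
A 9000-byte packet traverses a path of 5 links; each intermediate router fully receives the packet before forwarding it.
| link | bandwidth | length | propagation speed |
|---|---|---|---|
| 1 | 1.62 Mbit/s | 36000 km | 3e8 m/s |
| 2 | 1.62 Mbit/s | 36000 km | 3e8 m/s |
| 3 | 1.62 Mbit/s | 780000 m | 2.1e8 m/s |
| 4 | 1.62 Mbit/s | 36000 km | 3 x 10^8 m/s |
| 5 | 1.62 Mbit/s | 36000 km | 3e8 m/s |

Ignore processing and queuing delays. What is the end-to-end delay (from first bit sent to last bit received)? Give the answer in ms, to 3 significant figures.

L = 9000 × 8 = 72000 bits.
Transmission delay per hop = L/R = 72000/1620000 = 44.4444 ms; 5 hops → 222.222 ms.
Propagation delays (d/s per hop): 120, 120, 3.71429, 120, 120 ms; sum = 483.714 ms.
End-to-end = 706 ms.

706 ms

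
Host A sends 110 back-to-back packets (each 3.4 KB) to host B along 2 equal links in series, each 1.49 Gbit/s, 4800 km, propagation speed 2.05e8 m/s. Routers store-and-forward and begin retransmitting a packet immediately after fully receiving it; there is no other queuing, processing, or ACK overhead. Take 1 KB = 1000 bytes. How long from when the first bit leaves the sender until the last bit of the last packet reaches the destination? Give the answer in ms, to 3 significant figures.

48.9 ms

Per-hop transmission t_tx = L/R = 27200/1490000000 = 0.018255 ms.
Per-hop propagation t_prop = 4800000/2.05e+08 = 23.4146 ms.
Pipeline fill: first packet needs 2·t_tx to clear all hops; remaining 109 packets each add one t_tx.
Total = (2+110-1)·t_tx + 2·t_prop = 111·0.018255 + 2·23.4146 = 48.9 ms.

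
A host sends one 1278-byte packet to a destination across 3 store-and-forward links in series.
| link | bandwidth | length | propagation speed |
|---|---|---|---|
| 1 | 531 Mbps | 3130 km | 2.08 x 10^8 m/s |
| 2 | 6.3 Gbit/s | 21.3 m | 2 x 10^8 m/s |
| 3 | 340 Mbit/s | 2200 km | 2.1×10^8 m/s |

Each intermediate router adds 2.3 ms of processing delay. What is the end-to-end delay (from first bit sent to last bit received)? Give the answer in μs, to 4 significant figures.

30180 μs

L = 1278 × 8 = 10224 bits.
Transmission delays (L/R per hop): 19.2542, 1.62286, 30.0706 μs; sum = 50.9477 μs.
Propagation delays (d/s per hop): 15048.1, 0.1065, 10476.2 μs; sum = 25524.4 μs.
Processing at 2 router(s): 2 × 2.3 ms = 4600 μs.
End-to-end = 30180 μs.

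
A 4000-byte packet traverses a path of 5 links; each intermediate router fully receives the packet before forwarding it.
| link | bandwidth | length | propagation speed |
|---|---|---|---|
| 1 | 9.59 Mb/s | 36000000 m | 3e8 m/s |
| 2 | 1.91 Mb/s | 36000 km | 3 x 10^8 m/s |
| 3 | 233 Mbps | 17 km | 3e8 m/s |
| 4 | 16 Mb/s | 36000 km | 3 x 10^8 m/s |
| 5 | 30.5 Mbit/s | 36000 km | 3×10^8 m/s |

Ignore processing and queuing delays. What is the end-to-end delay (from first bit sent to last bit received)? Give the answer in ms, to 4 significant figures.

503.3 ms

L = 4000 × 8 = 32000 bits.
Transmission delays (L/R per hop): 3.33681, 16.7539, 0.137339, 2, 1.04918 ms; sum = 23.2773 ms.
Propagation delays (d/s per hop): 120, 120, 0.0566667, 120, 120 ms; sum = 480.057 ms.
End-to-end = 503.3 ms.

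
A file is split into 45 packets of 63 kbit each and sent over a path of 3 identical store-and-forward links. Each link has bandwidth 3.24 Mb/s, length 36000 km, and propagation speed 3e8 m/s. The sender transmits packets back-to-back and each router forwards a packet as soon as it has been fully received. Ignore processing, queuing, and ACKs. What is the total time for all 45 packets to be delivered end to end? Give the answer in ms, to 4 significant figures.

1274 ms

Per-hop transmission t_tx = L/R = 63000/3240000 = 19.4444 ms.
Per-hop propagation t_prop = 36000000/300000000 = 120 ms.
Pipeline fill: first packet needs 3·t_tx to clear all hops; remaining 44 packets each add one t_tx.
Total = (3+45-1)·t_tx + 3·t_prop = 47·19.4444 + 3·120 = 1274 ms.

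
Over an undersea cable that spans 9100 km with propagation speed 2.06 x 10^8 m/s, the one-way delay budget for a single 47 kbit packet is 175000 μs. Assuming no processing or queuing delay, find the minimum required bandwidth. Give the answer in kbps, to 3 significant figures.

359 kbps

Propagation delay = 9100000 / 206000000 = 44174.8 μs.
Transmission budget = 175000 − 44174.8 = 130825 μs.
R ≥ L / t_tx = 47000 bits / 0.130825 s = 359 kbps.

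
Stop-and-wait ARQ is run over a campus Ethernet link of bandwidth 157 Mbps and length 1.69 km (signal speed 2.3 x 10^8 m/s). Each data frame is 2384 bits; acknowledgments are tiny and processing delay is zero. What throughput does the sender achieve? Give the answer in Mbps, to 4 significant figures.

t_tx = L/R = 2384/157000000 = 1.51847e-05 s.
t_prop = 1690/2.3e+08 = 7.34783e-06 s; RTT = 1.46957e-05 s.
Cycle = t_tx + RTT = 2.98804e-05 s.
Throughput = L / cycle = 2384 / 2.98804e-05 = 79.78 Mbps.

79.78 Mbps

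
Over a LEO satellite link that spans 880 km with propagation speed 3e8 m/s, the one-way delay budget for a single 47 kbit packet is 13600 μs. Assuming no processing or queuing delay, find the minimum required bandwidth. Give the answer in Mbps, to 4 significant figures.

Propagation delay = 880000 / 300000000 = 2933.33 μs.
Transmission budget = 13600 − 2933.33 = 10666.7 μs.
R ≥ L / t_tx = 47000 bits / 0.0106667 s = 4.406 Mbps.

4.406 Mbps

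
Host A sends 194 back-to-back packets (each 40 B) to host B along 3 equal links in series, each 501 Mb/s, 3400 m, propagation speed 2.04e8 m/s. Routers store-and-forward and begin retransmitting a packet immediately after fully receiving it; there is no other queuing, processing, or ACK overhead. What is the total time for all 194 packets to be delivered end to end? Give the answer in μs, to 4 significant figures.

Per-hop transmission t_tx = L/R = 320/501000000 = 0.638723 μs.
Per-hop propagation t_prop = 3400/204000000 = 16.6667 μs.
Pipeline fill: first packet needs 3·t_tx to clear all hops; remaining 193 packets each add one t_tx.
Total = (3+194-1)·t_tx + 3·t_prop = 196·0.638723 + 3·16.6667 = 175.2 μs.

175.2 μs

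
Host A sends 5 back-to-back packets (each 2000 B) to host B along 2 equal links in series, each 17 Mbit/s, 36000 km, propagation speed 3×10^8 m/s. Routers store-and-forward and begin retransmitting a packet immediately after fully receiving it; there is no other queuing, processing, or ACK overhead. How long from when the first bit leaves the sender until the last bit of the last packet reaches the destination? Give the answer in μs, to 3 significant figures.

246000 μs

Per-hop transmission t_tx = L/R = 16000/17000000 = 941.176 μs.
Per-hop propagation t_prop = 36000000/300000000 = 120000 μs.
Pipeline fill: first packet needs 2·t_tx to clear all hops; remaining 4 packets each add one t_tx.
Total = (2+5-1)·t_tx + 2·t_prop = 6·941.176 + 2·120000 = 246000 μs.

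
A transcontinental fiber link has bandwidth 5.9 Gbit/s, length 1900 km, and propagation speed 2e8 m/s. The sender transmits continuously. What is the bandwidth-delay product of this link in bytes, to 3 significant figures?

Propagation delay = 1900000 / 200000000 = 0.0095 s.
BDP = R × t_prop = 5900000000 × 0.0095 = 56050000 bits.
In bytes: 56050000/8 = 7010000 bytes.

7010000 bytes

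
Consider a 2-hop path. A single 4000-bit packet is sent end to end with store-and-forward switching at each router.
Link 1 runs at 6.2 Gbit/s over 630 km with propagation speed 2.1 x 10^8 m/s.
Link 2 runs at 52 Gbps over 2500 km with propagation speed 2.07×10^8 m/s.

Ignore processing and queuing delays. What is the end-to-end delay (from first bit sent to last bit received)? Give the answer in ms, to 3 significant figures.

Transmission delays (L/R per hop): 0.000645161, 7.69231e-05 ms; sum = 0.000722084 ms.
Propagation delays (d/s per hop): 3, 12.0773 ms; sum = 15.0773 ms.
End-to-end = 15.1 ms.

15.1 ms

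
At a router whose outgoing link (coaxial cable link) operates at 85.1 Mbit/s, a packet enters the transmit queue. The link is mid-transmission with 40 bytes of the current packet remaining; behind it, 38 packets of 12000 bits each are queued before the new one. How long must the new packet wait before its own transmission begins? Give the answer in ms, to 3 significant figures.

Each queued packet: L/R = 12000/85100000 = 0.141011 ms.
38 queued → 5.3584 ms.
Plus remaining 320 bits of current packet: 0.00376028 ms.
Queuing delay = 5.36 ms.

5.36 ms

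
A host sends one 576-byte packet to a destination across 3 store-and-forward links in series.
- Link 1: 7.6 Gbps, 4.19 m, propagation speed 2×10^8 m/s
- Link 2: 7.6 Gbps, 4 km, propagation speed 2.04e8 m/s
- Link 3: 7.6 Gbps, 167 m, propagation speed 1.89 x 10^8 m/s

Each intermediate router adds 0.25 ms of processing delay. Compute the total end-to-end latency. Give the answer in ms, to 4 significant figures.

0.5223 ms

L = 576 × 8 = 4608 bits.
Transmission delay per hop = L/R = 4608/7600000000 = 0.000606316 ms; 3 hops → 0.00181895 ms.
Propagation delays (d/s per hop): 2.095e-05, 0.0196078, 0.000883598 ms; sum = 0.0205124 ms.
Processing at 2 router(s): 2 × 0.25 ms = 0.5 ms.
End-to-end = 0.5223 ms.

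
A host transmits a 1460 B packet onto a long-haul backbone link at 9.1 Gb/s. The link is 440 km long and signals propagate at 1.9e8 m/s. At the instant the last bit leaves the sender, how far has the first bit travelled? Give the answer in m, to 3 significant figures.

t_tx = L/R = 11680/9100000000 = 1.28352e-06 s.
Distance = s × t_tx = 190000000 × 1.28352e-06 = 244 m.

244 m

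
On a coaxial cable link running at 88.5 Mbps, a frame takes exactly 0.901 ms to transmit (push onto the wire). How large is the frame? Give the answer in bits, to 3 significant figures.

L = R × t_tx = 88500000 b/s × 0.000901 s = 79738.5 bits.

79700 bits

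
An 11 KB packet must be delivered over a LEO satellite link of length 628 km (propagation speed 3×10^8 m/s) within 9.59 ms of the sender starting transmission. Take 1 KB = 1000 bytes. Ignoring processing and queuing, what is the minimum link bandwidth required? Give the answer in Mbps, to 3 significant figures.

L = 88000 bits.
Propagation delay = 628000 / 300000000 = 2.09333 ms.
Transmission budget = 9.59 − 2.09333 = 7.49667 ms.
R ≥ L / t_tx = 88000 bits / 0.00749667 s = 11.7 Mbps.

11.7 Mbps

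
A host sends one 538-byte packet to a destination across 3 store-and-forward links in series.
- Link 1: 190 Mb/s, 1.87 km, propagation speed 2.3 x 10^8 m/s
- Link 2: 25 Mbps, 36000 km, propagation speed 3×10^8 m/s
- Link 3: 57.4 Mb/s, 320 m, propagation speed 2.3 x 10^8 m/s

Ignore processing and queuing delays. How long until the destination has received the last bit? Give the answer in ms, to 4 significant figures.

L = 538 × 8 = 4304 bits.
Transmission delays (L/R per hop): 0.0226526, 0.17216, 0.0749826 ms; sum = 0.269795 ms.
Propagation delays (d/s per hop): 0.00813043, 120, 0.0013913 ms; sum = 120.01 ms.
End-to-end = 120.3 ms.

120.3 ms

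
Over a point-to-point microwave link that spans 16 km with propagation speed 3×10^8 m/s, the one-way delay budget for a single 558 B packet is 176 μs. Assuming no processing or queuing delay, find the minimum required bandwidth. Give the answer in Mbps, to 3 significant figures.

L = 4464 bits.
Propagation delay = 16000 / 300000000 = 53.3333 μs.
Transmission budget = 176 − 53.3333 = 122.667 μs.
R ≥ L / t_tx = 4464 bits / 0.000122667 s = 36.4 Mbps.

36.4 Mbps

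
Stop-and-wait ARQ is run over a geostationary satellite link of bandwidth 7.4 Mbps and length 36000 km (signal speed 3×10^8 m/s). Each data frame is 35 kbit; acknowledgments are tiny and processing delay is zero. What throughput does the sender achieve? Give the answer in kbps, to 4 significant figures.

143.0 kbps

t_tx = L/R = 35000/7400000 = 0.00472973 s.
t_prop = 36000000/300000000 = 0.12 s; RTT = 0.24 s.
Cycle = t_tx + RTT = 0.24473 s.
Throughput = L / cycle = 35000 / 0.24473 = 143.0 kbps.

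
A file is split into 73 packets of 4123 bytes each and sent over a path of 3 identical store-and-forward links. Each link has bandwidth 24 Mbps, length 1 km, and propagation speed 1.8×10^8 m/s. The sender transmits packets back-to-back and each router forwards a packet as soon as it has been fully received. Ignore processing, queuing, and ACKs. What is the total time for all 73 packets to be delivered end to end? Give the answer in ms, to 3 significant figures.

Per-hop transmission t_tx = L/R = 32984/24000000 = 1.37433 ms.
Per-hop propagation t_prop = 1000/180000000 = 0.00555556 ms.
Pipeline fill: first packet needs 3·t_tx to clear all hops; remaining 72 packets each add one t_tx.
Total = (3+73-1)·t_tx + 3·t_prop = 75·1.37433 + 3·0.00555556 = 103 ms.

103 ms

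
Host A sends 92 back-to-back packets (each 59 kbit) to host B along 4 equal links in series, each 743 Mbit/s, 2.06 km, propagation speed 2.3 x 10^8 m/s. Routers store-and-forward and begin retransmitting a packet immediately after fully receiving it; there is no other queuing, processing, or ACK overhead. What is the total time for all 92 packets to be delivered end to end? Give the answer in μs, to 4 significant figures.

Per-hop transmission t_tx = L/R = 59000/743000000 = 79.4078 μs.
Per-hop propagation t_prop = 2060/2.3e+08 = 8.95652 μs.
Pipeline fill: first packet needs 4·t_tx to clear all hops; remaining 91 packets each add one t_tx.
Total = (4+92-1)·t_tx + 4·t_prop = 95·79.4078 + 4·8.95652 = 7580 μs.

7580 μs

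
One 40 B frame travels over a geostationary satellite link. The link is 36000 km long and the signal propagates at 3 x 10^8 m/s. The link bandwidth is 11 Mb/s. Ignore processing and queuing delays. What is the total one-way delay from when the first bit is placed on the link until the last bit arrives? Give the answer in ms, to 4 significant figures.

L = 40 × 8 = 320 bits.
Transmission delay = L/R = 320 / 11000000 = 0.0290909 ms.
Propagation delay = d/s = 36000000 m / 300000000 m/s = 120 ms.
Total = 120.0 ms.

120.0 ms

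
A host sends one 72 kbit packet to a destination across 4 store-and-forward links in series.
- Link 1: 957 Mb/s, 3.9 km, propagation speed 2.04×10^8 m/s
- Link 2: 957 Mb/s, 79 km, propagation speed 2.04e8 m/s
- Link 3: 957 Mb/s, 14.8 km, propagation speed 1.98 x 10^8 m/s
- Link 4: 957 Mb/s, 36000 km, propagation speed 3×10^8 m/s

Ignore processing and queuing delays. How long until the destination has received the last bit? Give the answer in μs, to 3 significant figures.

121000 μs

L = 72000 bits.
Transmission delay per hop = L/R = 72000/957000000 = 75.2351 μs; 4 hops → 300.94 μs.
Propagation delays (d/s per hop): 19.1176, 387.255, 74.7475, 120000 μs; sum = 120481 μs.
End-to-end = 121000 μs.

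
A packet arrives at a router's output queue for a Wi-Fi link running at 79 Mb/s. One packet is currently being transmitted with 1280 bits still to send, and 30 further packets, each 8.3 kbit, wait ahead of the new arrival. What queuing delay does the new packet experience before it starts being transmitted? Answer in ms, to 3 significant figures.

3.17 ms

Each queued packet: L/R = 8300/79000000 = 0.105063 ms.
30 queued → 3.1519 ms.
Plus remaining 1280 bits of current packet: 0.0162025 ms.
Queuing delay = 3.17 ms.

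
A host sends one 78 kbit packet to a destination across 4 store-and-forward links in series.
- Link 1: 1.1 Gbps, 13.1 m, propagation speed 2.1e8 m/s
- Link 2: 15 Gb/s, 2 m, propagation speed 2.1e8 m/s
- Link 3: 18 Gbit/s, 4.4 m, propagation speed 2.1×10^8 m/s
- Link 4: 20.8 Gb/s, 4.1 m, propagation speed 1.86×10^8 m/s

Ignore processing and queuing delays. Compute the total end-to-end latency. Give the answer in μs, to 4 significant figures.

84.31 μs

L = 78000 bits.
Transmission delays (L/R per hop): 70.9091, 5.2, 4.33333, 3.75 μs; sum = 84.1924 μs.
Propagation delays (d/s per hop): 0.062381, 0.00952381, 0.0209524, 0.022043 μs; sum = 0.1149 μs.
End-to-end = 84.31 μs.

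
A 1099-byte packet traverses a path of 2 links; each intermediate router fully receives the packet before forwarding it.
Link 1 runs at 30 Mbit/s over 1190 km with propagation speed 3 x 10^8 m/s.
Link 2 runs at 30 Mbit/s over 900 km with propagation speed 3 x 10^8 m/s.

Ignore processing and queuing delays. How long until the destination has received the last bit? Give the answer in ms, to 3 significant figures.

7.55 ms

L = 1099 × 8 = 8792 bits.
Transmission delay per hop = L/R = 8792/30000000 = 0.293067 ms; 2 hops → 0.586133 ms.
Propagation delays (d/s per hop): 3.96667, 3 ms; sum = 6.96667 ms.
End-to-end = 7.55 ms.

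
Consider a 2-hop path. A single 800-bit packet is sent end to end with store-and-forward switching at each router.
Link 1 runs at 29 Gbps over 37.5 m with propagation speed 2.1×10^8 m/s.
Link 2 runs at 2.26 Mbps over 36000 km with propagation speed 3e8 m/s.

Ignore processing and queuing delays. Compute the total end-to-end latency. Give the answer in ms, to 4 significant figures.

Transmission delays (L/R per hop): 2.75862e-05, 0.353982 ms; sum = 0.35401 ms.
Propagation delays (d/s per hop): 0.000178571, 120 ms; sum = 120 ms.
End-to-end = 120.4 ms.

120.4 ms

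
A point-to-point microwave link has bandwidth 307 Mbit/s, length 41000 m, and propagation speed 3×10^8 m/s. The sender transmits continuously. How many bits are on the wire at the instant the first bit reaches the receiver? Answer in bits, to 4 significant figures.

Propagation delay = 41000 / 300000000 = 0.000136667 s.
BDP = R × t_prop = 307000000 × 0.000136667 = 41956.7 bits.

41960 bits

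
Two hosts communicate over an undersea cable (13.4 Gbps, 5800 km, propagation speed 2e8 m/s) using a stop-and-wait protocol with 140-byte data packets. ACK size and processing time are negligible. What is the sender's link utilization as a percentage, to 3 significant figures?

0.000144 %

t_tx = L/R = 1120/13400000000 = 8.35821e-08 s.
t_prop = 5800000/200000000 = 0.029 s; RTT = 0.058 s.
Cycle = t_tx + RTT = 0.0580001 s.
Utilization = t_tx / cycle = 8.35821e-08/0.0580001 = 0.000144 %.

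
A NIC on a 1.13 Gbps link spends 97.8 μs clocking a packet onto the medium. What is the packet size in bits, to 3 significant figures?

L = R × t_tx = 1130000000 b/s × 9.78e-05 s = 110514 bits.

111000 bits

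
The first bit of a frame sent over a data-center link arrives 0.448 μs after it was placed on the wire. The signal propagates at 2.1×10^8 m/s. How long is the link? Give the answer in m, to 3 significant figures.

d = s × t_prop = 210000000 × 4.48e-07 = 94.1 m.

94.1 m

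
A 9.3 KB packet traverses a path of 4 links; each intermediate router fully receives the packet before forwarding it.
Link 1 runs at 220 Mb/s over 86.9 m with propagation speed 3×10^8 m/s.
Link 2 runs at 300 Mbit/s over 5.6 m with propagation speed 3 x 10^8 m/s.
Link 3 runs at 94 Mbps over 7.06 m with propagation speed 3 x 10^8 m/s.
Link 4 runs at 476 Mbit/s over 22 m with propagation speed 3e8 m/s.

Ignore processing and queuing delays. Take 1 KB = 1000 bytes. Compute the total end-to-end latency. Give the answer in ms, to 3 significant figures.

L = 74400 bits.
Transmission delays (L/R per hop): 0.338182, 0.248, 0.791489, 0.156303 ms; sum = 1.53397 ms.
Propagation delays (d/s per hop): 0.000289667, 1.86667e-05, 2.35333e-05, 7.33333e-05 ms; sum = 0.0004052 ms.
End-to-end = 1.53 ms.

1.53 ms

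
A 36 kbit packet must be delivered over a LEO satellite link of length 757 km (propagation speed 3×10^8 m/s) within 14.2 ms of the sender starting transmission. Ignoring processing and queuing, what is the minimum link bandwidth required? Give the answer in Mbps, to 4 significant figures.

3.083 Mbps

Propagation delay = 757000 / 300000000 = 2.52333 ms.
Transmission budget = 14.2 − 2.52333 = 11.6767 ms.
R ≥ L / t_tx = 36000 bits / 0.0116767 s = 3.083 Mbps.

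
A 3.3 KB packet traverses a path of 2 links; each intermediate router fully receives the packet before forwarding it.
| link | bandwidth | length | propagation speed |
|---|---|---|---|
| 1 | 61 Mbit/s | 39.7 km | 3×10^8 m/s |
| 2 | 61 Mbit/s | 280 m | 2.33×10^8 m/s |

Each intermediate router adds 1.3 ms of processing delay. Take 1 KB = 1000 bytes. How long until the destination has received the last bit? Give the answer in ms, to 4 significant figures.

L = 26400 bits.
Transmission delay per hop = L/R = 26400/61000000 = 0.432787 ms; 2 hops → 0.865574 ms.
Propagation delays (d/s per hop): 0.132333, 0.00120172 ms; sum = 0.133535 ms.
Processing at 1 router(s): 1 × 1.3 ms = 1.3 ms.
End-to-end = 2.299 ms.

2.299 ms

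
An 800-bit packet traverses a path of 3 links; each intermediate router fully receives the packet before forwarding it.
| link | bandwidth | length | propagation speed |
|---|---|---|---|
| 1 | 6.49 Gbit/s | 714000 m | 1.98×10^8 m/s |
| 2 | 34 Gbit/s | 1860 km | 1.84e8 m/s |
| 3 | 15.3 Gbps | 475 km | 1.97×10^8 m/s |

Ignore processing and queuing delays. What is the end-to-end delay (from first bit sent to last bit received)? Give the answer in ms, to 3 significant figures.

16.1 ms

Transmission delays (L/R per hop): 0.000123267, 2.35294e-05, 5.22876e-05 ms; sum = 0.000199084 ms.
Propagation delays (d/s per hop): 3.60606, 10.1087, 2.41117 ms; sum = 16.1259 ms.
End-to-end = 16.1 ms.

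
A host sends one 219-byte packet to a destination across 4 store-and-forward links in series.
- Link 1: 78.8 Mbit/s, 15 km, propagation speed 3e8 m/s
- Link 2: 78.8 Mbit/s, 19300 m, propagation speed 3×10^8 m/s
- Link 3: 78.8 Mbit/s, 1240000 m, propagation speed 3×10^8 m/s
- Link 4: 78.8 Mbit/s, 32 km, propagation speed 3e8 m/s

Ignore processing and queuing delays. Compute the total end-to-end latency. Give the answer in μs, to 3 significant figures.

L = 219 × 8 = 1752 bits.
Transmission delay per hop = L/R = 1752/78800000 = 22.2335 μs; 4 hops → 88.934 μs.
Propagation delays (d/s per hop): 50, 64.3333, 4133.33, 106.667 μs; sum = 4354.33 μs.
End-to-end = 4440 μs.

4440 μs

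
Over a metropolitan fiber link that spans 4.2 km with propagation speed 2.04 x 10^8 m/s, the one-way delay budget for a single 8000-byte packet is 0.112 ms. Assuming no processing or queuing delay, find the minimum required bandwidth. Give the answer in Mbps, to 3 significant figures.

L = 64000 bits.
Propagation delay = 4200 / 204000000 = 0.0205882 ms.
Transmission budget = 0.112 − 0.0205882 = 0.0914118 ms.
R ≥ L / t_tx = 64000 bits / 9.14118e-05 s = 700 Mbps.

700 Mbps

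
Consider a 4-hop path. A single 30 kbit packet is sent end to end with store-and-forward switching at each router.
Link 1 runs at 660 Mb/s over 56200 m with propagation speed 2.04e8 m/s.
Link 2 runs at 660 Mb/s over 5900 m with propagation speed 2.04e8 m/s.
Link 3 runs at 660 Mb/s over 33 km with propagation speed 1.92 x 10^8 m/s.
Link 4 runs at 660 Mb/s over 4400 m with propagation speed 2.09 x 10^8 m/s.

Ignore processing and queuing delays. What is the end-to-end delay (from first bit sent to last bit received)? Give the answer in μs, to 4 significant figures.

L = 30000 bits.
Transmission delay per hop = L/R = 30000/660000000 = 45.4545 μs; 4 hops → 181.818 μs.
Propagation delays (d/s per hop): 275.49, 28.9216, 171.875, 21.0526 μs; sum = 497.339 μs.
End-to-end = 679.2 μs.

679.2 μs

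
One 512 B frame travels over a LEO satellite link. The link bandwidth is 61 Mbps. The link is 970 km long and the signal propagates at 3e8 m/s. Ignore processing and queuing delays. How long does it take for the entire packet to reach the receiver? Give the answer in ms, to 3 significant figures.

3.30 ms

L = 512 × 8 = 4096 bits.
Transmission delay = L/R = 4096 / 61000000 = 0.0671475 ms.
Propagation delay = d/s = 970000 m / 300000000 m/s = 3.23333 ms.
Total = 3.30 ms.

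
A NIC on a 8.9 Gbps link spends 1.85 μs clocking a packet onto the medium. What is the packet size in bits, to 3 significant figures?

L = R × t_tx = 8900000000 b/s × 1.85e-06 s = 16465 bits.

16500 bits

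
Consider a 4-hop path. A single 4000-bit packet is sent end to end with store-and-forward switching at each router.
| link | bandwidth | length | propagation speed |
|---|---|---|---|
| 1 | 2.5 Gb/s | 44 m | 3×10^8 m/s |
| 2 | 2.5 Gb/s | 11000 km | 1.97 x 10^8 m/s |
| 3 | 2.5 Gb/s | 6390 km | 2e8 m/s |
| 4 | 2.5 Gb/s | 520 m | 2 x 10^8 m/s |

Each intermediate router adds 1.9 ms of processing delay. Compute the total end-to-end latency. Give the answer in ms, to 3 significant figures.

93.5 ms

Transmission delay per hop = L/R = 4000/2500000000 = 0.0016 ms; 4 hops → 0.0064 ms.
Propagation delays (d/s per hop): 0.000146667, 55.8376, 31.95, 0.0026 ms; sum = 87.7903 ms.
Processing at 3 router(s): 3 × 1.9 ms = 5.7 ms.
End-to-end = 93.5 ms.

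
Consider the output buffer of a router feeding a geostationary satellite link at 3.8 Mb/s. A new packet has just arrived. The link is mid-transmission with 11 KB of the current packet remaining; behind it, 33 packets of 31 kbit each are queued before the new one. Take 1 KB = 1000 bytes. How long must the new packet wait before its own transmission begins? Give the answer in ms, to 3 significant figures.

292 ms

Each queued packet: L/R = 31000/3800000 = 8.15789 ms.
33 queued → 269.211 ms.
Plus remaining 88000 bits of current packet: 23.1579 ms.
Queuing delay = 292 ms.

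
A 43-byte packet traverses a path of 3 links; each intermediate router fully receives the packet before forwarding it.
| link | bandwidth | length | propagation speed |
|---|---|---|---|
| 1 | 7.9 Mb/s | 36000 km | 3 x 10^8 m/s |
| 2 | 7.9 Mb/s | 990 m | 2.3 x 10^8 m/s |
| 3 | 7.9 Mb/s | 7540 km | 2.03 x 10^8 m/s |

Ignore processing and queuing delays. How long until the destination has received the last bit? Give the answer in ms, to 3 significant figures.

157 ms

L = 43 × 8 = 344 bits.
Transmission delay per hop = L/R = 344/7900000 = 0.0435443 ms; 3 hops → 0.130633 ms.
Propagation delays (d/s per hop): 120, 0.00430435, 37.1429 ms; sum = 157.147 ms.
End-to-end = 157 ms.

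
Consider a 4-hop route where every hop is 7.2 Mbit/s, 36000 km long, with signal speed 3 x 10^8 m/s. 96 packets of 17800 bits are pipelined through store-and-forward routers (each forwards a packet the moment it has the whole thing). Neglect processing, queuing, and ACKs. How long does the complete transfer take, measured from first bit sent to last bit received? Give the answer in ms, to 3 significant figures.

Per-hop transmission t_tx = L/R = 17800/7200000 = 2.47222 ms.
Per-hop propagation t_prop = 36000000/300000000 = 120 ms.
Pipeline fill: first packet needs 4·t_tx to clear all hops; remaining 95 packets each add one t_tx.
Total = (4+96-1)·t_tx + 4·t_prop = 99·2.47222 + 4·120 = 725 ms.

725 ms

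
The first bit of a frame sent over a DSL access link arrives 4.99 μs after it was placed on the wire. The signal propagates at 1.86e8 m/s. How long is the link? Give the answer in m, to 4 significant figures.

928.1 m

d = s × t_prop = 186000000 × 4.99e-06 = 928.1 m.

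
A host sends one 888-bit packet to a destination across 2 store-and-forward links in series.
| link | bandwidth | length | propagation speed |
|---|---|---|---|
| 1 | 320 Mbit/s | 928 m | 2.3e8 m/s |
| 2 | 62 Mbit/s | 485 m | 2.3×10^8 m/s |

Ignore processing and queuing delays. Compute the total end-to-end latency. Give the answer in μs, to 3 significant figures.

Transmission delays (L/R per hop): 2.775, 14.3226 μs; sum = 17.0976 μs.
Propagation delays (d/s per hop): 4.03478, 2.1087 μs; sum = 6.14348 μs.
End-to-end = 23.2 μs.

23.2 μs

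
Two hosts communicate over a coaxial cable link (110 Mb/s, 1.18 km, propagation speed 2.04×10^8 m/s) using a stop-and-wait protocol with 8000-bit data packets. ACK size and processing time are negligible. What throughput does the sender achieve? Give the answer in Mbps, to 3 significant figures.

t_tx = L/R = 8000/110000000 = 7.27273e-05 s.
t_prop = 1180/204000000 = 5.78431e-06 s; RTT = 1.15686e-05 s.
Cycle = t_tx + RTT = 8.42959e-05 s.
Throughput = L / cycle = 8000 / 8.42959e-05 = 94.9 Mbps.

94.9 Mbps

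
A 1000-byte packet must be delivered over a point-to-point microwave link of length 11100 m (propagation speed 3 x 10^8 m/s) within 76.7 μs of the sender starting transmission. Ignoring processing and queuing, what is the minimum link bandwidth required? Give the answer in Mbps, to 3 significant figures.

202 Mbps

L = 8000 bits.
Propagation delay = 11100 / 300000000 = 37 μs.
Transmission budget = 76.7 − 37 = 39.7 μs.
R ≥ L / t_tx = 8000 bits / 3.97e-05 s = 202 Mbps.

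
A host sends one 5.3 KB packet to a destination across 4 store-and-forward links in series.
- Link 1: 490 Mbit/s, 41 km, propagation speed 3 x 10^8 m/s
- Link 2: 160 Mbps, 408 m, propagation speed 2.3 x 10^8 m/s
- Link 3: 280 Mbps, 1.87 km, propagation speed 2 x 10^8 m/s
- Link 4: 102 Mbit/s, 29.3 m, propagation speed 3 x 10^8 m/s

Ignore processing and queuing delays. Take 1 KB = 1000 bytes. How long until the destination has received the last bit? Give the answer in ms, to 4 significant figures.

1.067 ms

L = 42400 bits.
Transmission delays (L/R per hop): 0.0865306, 0.265, 0.151429, 0.415686 ms; sum = 0.918645 ms.
Propagation delays (d/s per hop): 0.136667, 0.00177391, 0.00935, 9.76667e-05 ms; sum = 0.147888 ms.
End-to-end = 1.067 ms.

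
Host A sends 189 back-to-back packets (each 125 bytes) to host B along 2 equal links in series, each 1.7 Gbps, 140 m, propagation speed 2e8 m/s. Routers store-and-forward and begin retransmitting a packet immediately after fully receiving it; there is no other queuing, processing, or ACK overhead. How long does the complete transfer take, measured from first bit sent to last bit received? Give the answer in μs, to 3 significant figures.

Per-hop transmission t_tx = L/R = 1000/1700000000 = 0.588235 μs.
Per-hop propagation t_prop = 140/200000000 = 0.7 μs.
Pipeline fill: first packet needs 2·t_tx to clear all hops; remaining 188 packets each add one t_tx.
Total = (2+189-1)·t_tx + 2·t_prop = 190·0.588235 + 2·0.7 = 113 μs.

113 μs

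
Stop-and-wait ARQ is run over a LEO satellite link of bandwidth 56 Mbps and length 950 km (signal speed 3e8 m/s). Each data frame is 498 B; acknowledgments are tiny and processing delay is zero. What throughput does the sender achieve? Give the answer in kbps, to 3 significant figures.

t_tx = L/R = 3984/56000000 = 7.11429e-05 s.
t_prop = 950000/300000000 = 0.00316667 s; RTT = 0.00633333 s.
Cycle = t_tx + RTT = 0.00640448 s.
Throughput = L / cycle = 3984 / 0.00640448 = 622 kbps.

622 kbps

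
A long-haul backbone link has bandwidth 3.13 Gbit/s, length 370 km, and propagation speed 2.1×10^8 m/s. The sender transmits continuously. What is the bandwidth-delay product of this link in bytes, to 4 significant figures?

Propagation delay = 370000 / 210000000 = 0.0017619 s.
BDP = R × t_prop = 3130000000 × 0.0017619 = 5514760 bits.
In bytes: 5514760/8 = 689300 bytes.

689300 bytes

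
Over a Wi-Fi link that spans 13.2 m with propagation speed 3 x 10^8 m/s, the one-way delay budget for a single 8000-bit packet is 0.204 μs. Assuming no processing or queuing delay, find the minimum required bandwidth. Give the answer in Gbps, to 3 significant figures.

50.0 Gbps

Propagation delay = 13.2 / 300000000 = 0.044 μs.
Transmission budget = 0.204 − 0.044 = 0.16 μs.
R ≥ L / t_tx = 8000 bits / 1.6e-07 s = 50.0 Gbps.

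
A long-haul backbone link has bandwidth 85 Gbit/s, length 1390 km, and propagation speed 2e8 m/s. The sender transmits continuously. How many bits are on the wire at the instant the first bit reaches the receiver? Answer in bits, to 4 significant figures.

Propagation delay = 1390000 / 200000000 = 0.00695 s.
BDP = R × t_prop = 85000000000 × 0.00695 = 590750000 bits.

590800000 bits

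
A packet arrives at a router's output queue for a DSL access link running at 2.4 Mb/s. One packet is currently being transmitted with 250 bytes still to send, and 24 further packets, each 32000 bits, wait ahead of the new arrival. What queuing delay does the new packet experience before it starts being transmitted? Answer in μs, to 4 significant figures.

Each queued packet: L/R = 32000/2400000 = 13333.3 μs.
24 queued → 320000 μs.
Plus remaining 2000 bits of current packet: 833.333 μs.
Queuing delay = 320800 μs.

320800 μs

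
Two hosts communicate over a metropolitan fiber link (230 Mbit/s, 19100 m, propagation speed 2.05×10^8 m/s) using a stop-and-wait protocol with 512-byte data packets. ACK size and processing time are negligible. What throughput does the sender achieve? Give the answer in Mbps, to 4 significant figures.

20.06 Mbps

t_tx = L/R = 4096/230000000 = 1.78087e-05 s.
t_prop = 19100/2.05e+08 = 9.31707e-05 s; RTT = 0.000186341 s.
Cycle = t_tx + RTT = 0.00020415 s.
Throughput = L / cycle = 4096 / 0.00020415 = 20.06 Mbps.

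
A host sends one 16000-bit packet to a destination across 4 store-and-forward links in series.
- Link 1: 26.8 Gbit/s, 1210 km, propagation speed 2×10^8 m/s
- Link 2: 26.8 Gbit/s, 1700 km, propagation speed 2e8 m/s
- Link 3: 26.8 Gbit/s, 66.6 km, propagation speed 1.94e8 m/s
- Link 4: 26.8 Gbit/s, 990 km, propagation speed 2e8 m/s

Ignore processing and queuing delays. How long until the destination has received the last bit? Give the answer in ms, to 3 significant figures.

19.8 ms

Transmission delay per hop = L/R = 16000/26800000000 = 0.000597015 ms; 4 hops → 0.00238806 ms.
Propagation delays (d/s per hop): 6.05, 8.5, 0.343299, 4.95 ms; sum = 19.8433 ms.
End-to-end = 19.8 ms.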